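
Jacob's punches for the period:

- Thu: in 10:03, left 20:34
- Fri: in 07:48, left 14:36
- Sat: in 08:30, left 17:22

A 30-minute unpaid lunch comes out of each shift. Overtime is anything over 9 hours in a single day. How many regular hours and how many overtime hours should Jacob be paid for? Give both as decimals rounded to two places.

Thu: 10:03–20:34 = 10 h 31 min; less 30 min break → 10 h 1 min
Fri: 07:48–14:36 = 6 h 48 min; less 30 min break → 6 h 18 min
Sat: 08:30–17:22 = 8 h 52 min; less 30 min break → 8 h 22 min
Thu reg 9 h 0 min / OT 1 h 1 min; Fri reg 6 h 18 min / OT 0 h 0 min; Sat reg 8 h 22 min / OT 0 h 0 min.
Totals: regular 23 h 40 min, overtime 1 h 1 min.

Regular 23.67 hours, overtime 1.02 hours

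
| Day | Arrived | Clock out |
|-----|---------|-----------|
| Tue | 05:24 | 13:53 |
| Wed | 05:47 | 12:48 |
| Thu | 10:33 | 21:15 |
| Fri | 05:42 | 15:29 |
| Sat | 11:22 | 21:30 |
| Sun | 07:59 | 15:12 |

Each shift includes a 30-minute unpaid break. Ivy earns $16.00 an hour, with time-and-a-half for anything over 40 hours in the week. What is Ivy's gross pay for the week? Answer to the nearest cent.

$888.00

Tue: 05:24–13:53 = 8 h 29 min; less 30 min break → 7 h 59 min
Wed: 05:47–12:48 = 7 h 1 min; less 30 min break → 6 h 31 min
Thu: 10:33–21:15 = 10 h 42 min; less 30 min break → 10 h 12 min
Fri: 05:42–15:29 = 9 h 47 min; less 30 min break → 9 h 17 min
Sat: 11:22–21:30 = 10 h 8 min; less 30 min break → 9 h 38 min
Sun: 07:59–15:12 = 7 h 13 min; less 30 min break → 6 h 43 min
Total worked: 50 h 20 min = 3020 min.
Regular 40 h 0 min = 2400 min at $16.00/h; overtime 10 h 20 min = 620 min at $24.00/h.
Pay = (2400 × $16.00 + 620 × $24.00) ÷ 60 = $888.00.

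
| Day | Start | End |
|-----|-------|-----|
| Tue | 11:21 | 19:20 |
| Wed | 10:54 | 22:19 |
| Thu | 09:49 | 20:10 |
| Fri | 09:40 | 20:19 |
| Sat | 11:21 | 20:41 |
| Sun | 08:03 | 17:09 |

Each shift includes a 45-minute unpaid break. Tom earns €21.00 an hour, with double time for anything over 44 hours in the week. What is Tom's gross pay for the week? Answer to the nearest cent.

€1358.00

Tue: 11:21–19:20 = 7 h 59 min; less 45 min break → 7 h 14 min
Wed: 10:54–22:19 = 11 h 25 min; less 45 min break → 10 h 40 min
Thu: 09:49–20:10 = 10 h 21 min; less 45 min break → 9 h 36 min
Fri: 09:40–20:19 = 10 h 39 min; less 45 min break → 9 h 54 min
Sat: 11:21–20:41 = 9 h 20 min; less 45 min break → 8 h 35 min
Sun: 08:03–17:09 = 9 h 6 min; less 45 min break → 8 h 21 min
Total worked: 54 h 20 min = 3260 min.
Regular 44 h 0 min = 2640 min at €21.00/h; overtime 10 h 20 min = 620 min at €42.00/h.
Pay = (2640 × €21.00 + 620 × €42.00) ÷ 60 = €1358.00.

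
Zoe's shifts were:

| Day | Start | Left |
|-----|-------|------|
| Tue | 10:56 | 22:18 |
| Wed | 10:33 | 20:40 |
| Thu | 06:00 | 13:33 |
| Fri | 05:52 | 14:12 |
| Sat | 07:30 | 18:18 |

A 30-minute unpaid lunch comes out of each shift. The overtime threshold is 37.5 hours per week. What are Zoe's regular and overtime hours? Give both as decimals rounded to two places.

Regular 37.50 hours, overtime 8.17 hours

Tue: 10:56–22:18 = 11 h 22 min; less 30 min break → 10 h 52 min
Wed: 10:33–20:40 = 10 h 7 min; less 30 min break → 9 h 37 min
Thu: 06:00–13:33 = 7 h 33 min; less 30 min break → 7 h 3 min
Fri: 05:52–14:12 = 8 h 20 min; less 30 min break → 7 h 50 min
Sat: 07:30–18:18 = 10 h 48 min; less 30 min break → 10 h 18 min
Total worked: 45 h 40 min = 45.67 h.
Threshold 37.5 h → overtime 8 h 10 min, regular 37 h 30 min.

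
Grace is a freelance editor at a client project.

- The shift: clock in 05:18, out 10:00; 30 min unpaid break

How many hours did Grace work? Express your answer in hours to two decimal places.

4.20 hours

The shift: 05:18–10:00 = 4 h 42 min; less 30 min break → 4 h 12 min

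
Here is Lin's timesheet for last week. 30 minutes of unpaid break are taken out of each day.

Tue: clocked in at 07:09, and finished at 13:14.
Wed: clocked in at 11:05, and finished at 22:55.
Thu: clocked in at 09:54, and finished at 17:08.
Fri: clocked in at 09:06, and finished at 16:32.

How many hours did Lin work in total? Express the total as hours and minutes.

Tue: 07:09–13:14 = 6 h 5 min; less 30 min break → 5 h 35 min
Wed: 11:05–22:55 = 11 h 50 min; less 30 min break → 11 h 20 min
Thu: 09:54–17:08 = 7 h 14 min; less 30 min break → 6 h 44 min
Fri: 09:06–16:32 = 7 h 26 min; less 30 min break → 6 h 56 min
Total: 5 h 35 min + 11 h 20 min + 6 h 44 min + 6 h 56 min = 30 h 35 min.

30 h 35 min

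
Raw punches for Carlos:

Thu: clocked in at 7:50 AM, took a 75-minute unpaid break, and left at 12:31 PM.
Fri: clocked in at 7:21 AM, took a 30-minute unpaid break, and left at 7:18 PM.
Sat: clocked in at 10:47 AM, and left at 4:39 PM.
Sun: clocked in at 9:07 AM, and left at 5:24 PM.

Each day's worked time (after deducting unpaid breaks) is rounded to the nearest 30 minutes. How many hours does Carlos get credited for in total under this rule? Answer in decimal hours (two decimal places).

Thu: 7:50 AM–12:31 PM = 4 h 41 min − 75 min = 3 h 26 min → rounds to 3 h 30 min
Fri: 7:21 AM–7:18 PM = 11 h 57 min − 30 min = 11 h 27 min → rounds to 11 h 30 min
Sat: 10:47 AM–4:39 PM = 5 h 52 min → rounds to 6 h 0 min
Sun: 9:07 AM–5:24 PM = 8 h 17 min → rounds to 8 h 30 min
Total credited: 29 h 30 min.

29.50 hours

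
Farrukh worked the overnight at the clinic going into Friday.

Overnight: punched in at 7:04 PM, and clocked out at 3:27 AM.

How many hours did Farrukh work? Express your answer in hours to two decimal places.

8.38 hours

Overnight: 7:04 PM → midnight = 4 h 56 min; midnight → 3:27 AM = 3 h 27 min; span 8 h 23 min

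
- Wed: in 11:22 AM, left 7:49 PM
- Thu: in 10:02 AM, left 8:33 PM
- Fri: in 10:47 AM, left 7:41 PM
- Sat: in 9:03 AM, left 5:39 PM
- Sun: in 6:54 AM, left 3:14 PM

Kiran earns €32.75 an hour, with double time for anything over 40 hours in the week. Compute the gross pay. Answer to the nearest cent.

Wed: 11:22 AM–7:49 PM = 8 h 27 min
Thu: 10:02 AM–8:33 PM = 10 h 31 min
Fri: 10:47 AM–7:41 PM = 8 h 54 min
Sat: 9:03 AM–5:39 PM = 8 h 36 min
Sun: 6:54 AM–3:14 PM = 8 h 20 min
Total worked: 44 h 48 min = 2688 min.
Regular 40 h 0 min = 2400 min at €32.75/h; overtime 4 h 48 min = 288 min at €65.50/h.
Pay = (2400 × €32.75 + 288 × €65.50) ÷ 60 = €1624.40.

€1624.40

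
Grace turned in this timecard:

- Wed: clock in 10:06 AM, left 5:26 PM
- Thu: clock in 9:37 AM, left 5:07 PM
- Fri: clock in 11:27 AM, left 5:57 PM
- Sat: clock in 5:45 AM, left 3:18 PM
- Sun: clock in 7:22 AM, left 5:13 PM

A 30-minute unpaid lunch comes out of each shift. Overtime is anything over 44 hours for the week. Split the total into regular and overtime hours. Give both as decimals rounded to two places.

Regular 38.23 hours, overtime 0.00 hours

Wed: 10:06 AM–5:26 PM = 7 h 20 min; less 30 min break → 6 h 50 min
Thu: 9:37 AM–5:07 PM = 7 h 30 min; less 30 min break → 7 h 0 min
Fri: 11:27 AM–5:57 PM = 6 h 30 min; less 30 min break → 6 h 0 min
Sat: 5:45 AM–3:18 PM = 9 h 33 min; less 30 min break → 9 h 3 min
Sun: 7:22 AM–5:13 PM = 9 h 51 min; less 30 min break → 9 h 21 min
Total worked: 38 h 14 min = 38.23 h.
Threshold 44 h → overtime 0 h 0 min, regular 38 h 14 min.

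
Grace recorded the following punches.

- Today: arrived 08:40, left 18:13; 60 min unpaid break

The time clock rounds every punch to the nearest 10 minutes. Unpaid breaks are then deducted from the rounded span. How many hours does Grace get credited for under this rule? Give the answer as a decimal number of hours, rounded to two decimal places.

8.50 hours

Today: in 08:40→08:40, out 18:13→18:10; 9 h 30 min − 60 min = 8 h 30 min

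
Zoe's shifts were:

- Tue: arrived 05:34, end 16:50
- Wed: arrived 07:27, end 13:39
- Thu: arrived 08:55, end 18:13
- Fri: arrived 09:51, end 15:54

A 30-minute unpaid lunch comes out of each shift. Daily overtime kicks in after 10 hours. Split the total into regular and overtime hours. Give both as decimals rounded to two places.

Tue: 05:34–16:50 = 11 h 16 min; less 30 min break → 10 h 46 min
Wed: 07:27–13:39 = 6 h 12 min; less 30 min break → 5 h 42 min
Thu: 08:55–18:13 = 9 h 18 min; less 30 min break → 8 h 48 min
Fri: 09:51–15:54 = 6 h 3 min; less 30 min break → 5 h 33 min
Tue reg 10 h 0 min / OT 0 h 46 min; Wed reg 5 h 42 min / OT 0 h 0 min; Thu reg 8 h 48 min / OT 0 h 0 min; Fri reg 5 h 33 min / OT 0 h 0 min.
Totals: regular 30 h 3 min, overtime 0 h 46 min.

Regular 30.05 hours, overtime 0.77 hours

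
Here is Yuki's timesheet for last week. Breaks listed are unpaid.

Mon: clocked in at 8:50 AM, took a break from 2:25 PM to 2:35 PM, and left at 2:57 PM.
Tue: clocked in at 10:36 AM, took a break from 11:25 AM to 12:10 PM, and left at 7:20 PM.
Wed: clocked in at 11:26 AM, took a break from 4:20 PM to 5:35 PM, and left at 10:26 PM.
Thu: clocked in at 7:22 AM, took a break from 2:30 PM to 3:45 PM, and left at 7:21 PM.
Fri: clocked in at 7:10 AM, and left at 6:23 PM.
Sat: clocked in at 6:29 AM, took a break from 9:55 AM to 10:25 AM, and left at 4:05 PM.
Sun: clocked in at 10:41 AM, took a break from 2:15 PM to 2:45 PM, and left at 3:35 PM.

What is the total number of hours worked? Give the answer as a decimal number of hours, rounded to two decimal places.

Mon: 8:50 AM–2:57 PM = 6 h 7 min; less 10 min break → 5 h 57 min
Tue: 10:36 AM–7:20 PM = 8 h 44 min; less 45 min break → 7 h 59 min
Wed: 11:26 AM–10:26 PM = 11 h 0 min; less 75 min break → 9 h 45 min
Thu: 7:22 AM–7:21 PM = 11 h 59 min; less 75 min break → 10 h 44 min
Fri: 7:10 AM–6:23 PM = 11 h 13 min
Sat: 6:29 AM–4:05 PM = 9 h 36 min; less 30 min break → 9 h 6 min
Sun: 10:41 AM–3:35 PM = 4 h 54 min; less 30 min break → 4 h 24 min
Total: 5 h 57 min + 7 h 59 min + 9 h 45 min + 10 h 44 min + 11 h 13 min + 9 h 6 min + 4 h 24 min = 59 h 8 min.

59.13 hours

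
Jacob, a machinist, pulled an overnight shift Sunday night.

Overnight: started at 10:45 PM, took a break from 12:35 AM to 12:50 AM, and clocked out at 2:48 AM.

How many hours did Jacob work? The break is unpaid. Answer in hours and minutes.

Overnight: 10:45 PM → midnight = 1 h 15 min; midnight → 2:48 AM = 2 h 48 min; span 4 h 3 min; less 15 min break → 3 h 48 min

3 h 48 min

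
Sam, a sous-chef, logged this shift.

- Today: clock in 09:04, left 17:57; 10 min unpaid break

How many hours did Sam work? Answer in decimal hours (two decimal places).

Today: 09:04–17:57 = 8 h 53 min; less 10 min break → 8 h 43 min

8.72 hours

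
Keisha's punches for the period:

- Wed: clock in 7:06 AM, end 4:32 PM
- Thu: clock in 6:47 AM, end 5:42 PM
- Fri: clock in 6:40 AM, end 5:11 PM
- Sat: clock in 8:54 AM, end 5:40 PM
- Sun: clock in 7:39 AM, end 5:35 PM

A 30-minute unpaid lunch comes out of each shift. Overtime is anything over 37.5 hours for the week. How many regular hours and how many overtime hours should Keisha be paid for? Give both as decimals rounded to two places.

Regular 37.50 hours, overtime 9.57 hours

Wed: 7:06 AM–4:32 PM = 9 h 26 min; less 30 min break → 8 h 56 min
Thu: 6:47 AM–5:42 PM = 10 h 55 min; less 30 min break → 10 h 25 min
Fri: 6:40 AM–5:11 PM = 10 h 31 min; less 30 min break → 10 h 1 min
Sat: 8:54 AM–5:40 PM = 8 h 46 min; less 30 min break → 8 h 16 min
Sun: 7:39 AM–5:35 PM = 9 h 56 min; less 30 min break → 9 h 26 min
Total worked: 47 h 4 min = 47.07 h.
Threshold 37.5 h → overtime 9 h 34 min, regular 37 h 30 min.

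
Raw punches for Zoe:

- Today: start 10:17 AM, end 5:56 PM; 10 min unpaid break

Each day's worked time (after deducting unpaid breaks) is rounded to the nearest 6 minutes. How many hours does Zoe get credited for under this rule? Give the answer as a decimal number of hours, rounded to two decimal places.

7.50 hours

Today: 10:17 AM–5:56 PM = 7 h 39 min − 10 min = 7 h 29 min → rounds to 7 h 30 min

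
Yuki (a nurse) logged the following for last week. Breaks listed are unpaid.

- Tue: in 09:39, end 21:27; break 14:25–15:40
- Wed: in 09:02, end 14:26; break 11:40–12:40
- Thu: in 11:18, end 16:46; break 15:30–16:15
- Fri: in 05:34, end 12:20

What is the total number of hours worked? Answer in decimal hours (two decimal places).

26.43 hours

Tue: 09:39–21:27 = 11 h 48 min; less 75 min break → 10 h 33 min
Wed: 09:02–14:26 = 5 h 24 min; less 60 min break → 4 h 24 min
Thu: 11:18–16:46 = 5 h 28 min; less 45 min break → 4 h 43 min
Fri: 05:34–12:20 = 6 h 46 min
Total: 10 h 33 min + 4 h 24 min + 4 h 43 min + 6 h 46 min = 26 h 26 min.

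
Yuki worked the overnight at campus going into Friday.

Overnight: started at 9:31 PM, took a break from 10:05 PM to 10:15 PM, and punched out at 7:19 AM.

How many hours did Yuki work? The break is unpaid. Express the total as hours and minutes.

9 h 38 min

Overnight: 9:31 PM → midnight = 2 h 29 min; midnight → 7:19 AM = 7 h 19 min; span 9 h 48 min; less 10 min break → 9 h 38 min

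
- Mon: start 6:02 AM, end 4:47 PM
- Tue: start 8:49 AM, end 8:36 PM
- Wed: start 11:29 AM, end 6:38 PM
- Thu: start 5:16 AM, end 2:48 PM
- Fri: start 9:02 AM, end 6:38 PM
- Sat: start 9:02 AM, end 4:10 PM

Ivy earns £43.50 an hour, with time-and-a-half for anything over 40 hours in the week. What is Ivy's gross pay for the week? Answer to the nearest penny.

£2780.74

Mon: 6:02 AM–4:47 PM = 10 h 45 min
Tue: 8:49 AM–8:36 PM = 11 h 47 min
Wed: 11:29 AM–6:38 PM = 7 h 9 min
Thu: 5:16 AM–2:48 PM = 9 h 32 min
Fri: 9:02 AM–6:38 PM = 9 h 36 min
Sat: 9:02 AM–4:10 PM = 7 h 8 min
Total worked: 55 h 57 min = 3357 min.
Regular 40 h 0 min = 2400 min at £43.50/h; overtime 15 h 57 min = 957 min at £65.25/h.
Pay = (2400 × £43.50 + 957 × £65.25) ÷ 60 = £2780.74.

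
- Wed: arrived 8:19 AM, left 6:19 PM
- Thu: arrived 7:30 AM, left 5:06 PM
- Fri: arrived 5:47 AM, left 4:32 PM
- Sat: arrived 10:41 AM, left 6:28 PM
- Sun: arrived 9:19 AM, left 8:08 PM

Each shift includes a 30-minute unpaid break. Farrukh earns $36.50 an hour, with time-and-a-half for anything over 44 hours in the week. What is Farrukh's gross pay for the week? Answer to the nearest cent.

Wed: 8:19 AM–6:19 PM = 10 h 0 min; less 30 min break → 9 h 30 min
Thu: 7:30 AM–5:06 PM = 9 h 36 min; less 30 min break → 9 h 6 min
Fri: 5:47 AM–4:32 PM = 10 h 45 min; less 30 min break → 10 h 15 min
Sat: 10:41 AM–6:28 PM = 7 h 47 min; less 30 min break → 7 h 17 min
Sun: 9:19 AM–8:08 PM = 10 h 49 min; less 30 min break → 10 h 19 min
Total worked: 46 h 27 min = 2787 min.
Regular 44 h 0 min = 2640 min at $36.50/h; overtime 2 h 27 min = 147 min at $54.75/h.
Pay = (2640 × $36.50 + 147 × $54.75) ÷ 60 = $1740.14.

$1740.14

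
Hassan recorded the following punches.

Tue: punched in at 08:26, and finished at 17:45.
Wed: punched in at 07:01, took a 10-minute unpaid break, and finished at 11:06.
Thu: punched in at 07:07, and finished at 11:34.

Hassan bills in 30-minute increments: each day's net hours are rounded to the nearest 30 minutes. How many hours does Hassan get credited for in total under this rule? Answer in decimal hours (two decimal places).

18.00 hours

Tue: 08:26–17:45 = 9 h 19 min → rounds to 9 h 30 min
Wed: 07:01–11:06 = 4 h 5 min − 10 min = 3 h 55 min → rounds to 4 h 0 min
Thu: 07:07–11:34 = 4 h 27 min → rounds to 4 h 30 min
Total credited: 18 h 0 min.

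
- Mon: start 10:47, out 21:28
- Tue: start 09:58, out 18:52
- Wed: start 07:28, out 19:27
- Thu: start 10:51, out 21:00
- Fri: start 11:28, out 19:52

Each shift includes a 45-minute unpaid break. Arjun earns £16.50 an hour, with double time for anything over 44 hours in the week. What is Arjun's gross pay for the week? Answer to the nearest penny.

£804.10

Mon: 10:47–21:28 = 10 h 41 min; less 45 min break → 9 h 56 min
Tue: 09:58–18:52 = 8 h 54 min; less 45 min break → 8 h 9 min
Wed: 07:28–19:27 = 11 h 59 min; less 45 min break → 11 h 14 min
Thu: 10:51–21:00 = 10 h 9 min; less 45 min break → 9 h 24 min
Fri: 11:28–19:52 = 8 h 24 min; less 45 min break → 7 h 39 min
Total worked: 46 h 22 min = 2782 min.
Regular 44 h 0 min = 2640 min at £16.50/h; overtime 2 h 22 min = 142 min at £33.00/h.
Pay = (2640 × £16.50 + 142 × £33.00) ÷ 60 = £804.10.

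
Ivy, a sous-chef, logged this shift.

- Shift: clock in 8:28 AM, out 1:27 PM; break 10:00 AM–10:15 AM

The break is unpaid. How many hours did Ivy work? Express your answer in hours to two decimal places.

Shift: 8:28 AM–1:27 PM = 4 h 59 min; less 15 min break → 4 h 44 min

4.73 hours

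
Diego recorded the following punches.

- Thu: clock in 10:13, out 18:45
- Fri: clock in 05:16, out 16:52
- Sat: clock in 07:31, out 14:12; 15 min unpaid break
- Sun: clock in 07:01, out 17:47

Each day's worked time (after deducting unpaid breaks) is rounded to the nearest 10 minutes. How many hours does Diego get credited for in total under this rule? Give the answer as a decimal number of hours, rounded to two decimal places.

37.50 hours

Thu: 10:13–18:45 = 8 h 32 min → rounds to 8 h 30 min
Fri: 05:16–16:52 = 11 h 36 min → rounds to 11 h 40 min
Sat: 07:31–14:12 = 6 h 41 min − 15 min = 6 h 26 min → rounds to 6 h 30 min
Sun: 07:01–17:47 = 10 h 46 min → rounds to 10 h 50 min
Total credited: 37 h 30 min.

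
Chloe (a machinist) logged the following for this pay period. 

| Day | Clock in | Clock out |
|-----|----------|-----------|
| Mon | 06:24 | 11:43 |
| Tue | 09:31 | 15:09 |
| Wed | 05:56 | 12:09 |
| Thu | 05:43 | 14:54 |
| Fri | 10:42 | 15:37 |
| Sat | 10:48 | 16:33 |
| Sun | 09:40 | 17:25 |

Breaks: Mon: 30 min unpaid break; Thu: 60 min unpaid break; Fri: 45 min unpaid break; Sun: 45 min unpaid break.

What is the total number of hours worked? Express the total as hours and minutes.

41 h 46 min

Mon: 06:24–11:43 = 5 h 19 min; less 30 min break → 4 h 49 min
Tue: 09:31–15:09 = 5 h 38 min
Wed: 05:56–12:09 = 6 h 13 min
Thu: 05:43–14:54 = 9 h 11 min; less 60 min break → 8 h 11 min
Fri: 10:42–15:37 = 4 h 55 min; less 45 min break → 4 h 10 min
Sat: 10:48–16:33 = 5 h 45 min
Sun: 09:40–17:25 = 7 h 45 min; less 45 min break → 7 h 0 min
Total: 4 h 49 min + 5 h 38 min + 6 h 13 min + 8 h 11 min + 4 h 10 min + 5 h 45 min + 7 h 0 min = 41 h 46 min.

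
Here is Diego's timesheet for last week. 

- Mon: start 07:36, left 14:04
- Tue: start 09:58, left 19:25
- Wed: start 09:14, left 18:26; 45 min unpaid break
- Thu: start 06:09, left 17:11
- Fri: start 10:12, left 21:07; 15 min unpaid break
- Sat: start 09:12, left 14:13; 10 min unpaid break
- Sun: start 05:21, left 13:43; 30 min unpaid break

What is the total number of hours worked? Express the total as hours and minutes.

Mon: 07:36–14:04 = 6 h 28 min
Tue: 09:58–19:25 = 9 h 27 min
Wed: 09:14–18:26 = 9 h 12 min; less 45 min break → 8 h 27 min
Thu: 06:09–17:11 = 11 h 2 min
Fri: 10:12–21:07 = 10 h 55 min; less 15 min break → 10 h 40 min
Sat: 09:12–14:13 = 5 h 1 min; less 10 min break → 4 h 51 min
Sun: 05:21–13:43 = 8 h 22 min; less 30 min break → 7 h 52 min
Total: 6 h 28 min + 9 h 27 min + 8 h 27 min + 11 h 2 min + 10 h 40 min + 4 h 51 min + 7 h 52 min = 58 h 47 min.

58 h 47 min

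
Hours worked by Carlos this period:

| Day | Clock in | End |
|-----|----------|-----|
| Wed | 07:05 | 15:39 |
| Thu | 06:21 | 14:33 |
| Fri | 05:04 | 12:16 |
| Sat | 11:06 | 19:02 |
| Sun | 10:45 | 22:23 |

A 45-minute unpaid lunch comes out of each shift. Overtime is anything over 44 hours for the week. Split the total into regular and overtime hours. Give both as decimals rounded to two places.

Wed: 07:05–15:39 = 8 h 34 min; less 45 min break → 7 h 49 min
Thu: 06:21–14:33 = 8 h 12 min; less 45 min break → 7 h 27 min
Fri: 05:04–12:16 = 7 h 12 min; less 45 min break → 6 h 27 min
Sat: 11:06–19:02 = 7 h 56 min; less 45 min break → 7 h 11 min
Sun: 10:45–22:23 = 11 h 38 min; less 45 min break → 10 h 53 min
Total worked: 39 h 47 min = 39.78 h.
Threshold 44 h → overtime 0 h 0 min, regular 39 h 47 min.

Regular 39.78 hours, overtime 0.00 hours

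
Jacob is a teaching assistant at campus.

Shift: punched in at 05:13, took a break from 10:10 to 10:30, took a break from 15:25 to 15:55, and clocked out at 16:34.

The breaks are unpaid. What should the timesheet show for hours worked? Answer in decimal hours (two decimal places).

10.52 hours

Shift: 05:13–16:34 = 11 h 21 min; less 50 min break → 10 h 31 min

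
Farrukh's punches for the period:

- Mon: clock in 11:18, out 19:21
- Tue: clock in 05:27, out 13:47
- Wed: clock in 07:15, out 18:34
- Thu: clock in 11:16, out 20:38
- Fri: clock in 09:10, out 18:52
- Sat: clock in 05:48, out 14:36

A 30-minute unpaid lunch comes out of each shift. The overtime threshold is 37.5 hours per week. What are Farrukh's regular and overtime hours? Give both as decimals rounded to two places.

Regular 37.50 hours, overtime 15.07 hours

Mon: 11:18–19:21 = 8 h 3 min; less 30 min break → 7 h 33 min
Tue: 05:27–13:47 = 8 h 20 min; less 30 min break → 7 h 50 min
Wed: 07:15–18:34 = 11 h 19 min; less 30 min break → 10 h 49 min
Thu: 11:16–20:38 = 9 h 22 min; less 30 min break → 8 h 52 min
Fri: 09:10–18:52 = 9 h 42 min; less 30 min break → 9 h 12 min
Sat: 05:48–14:36 = 8 h 48 min; less 30 min break → 8 h 18 min
Total worked: 52 h 34 min = 52.57 h.
Threshold 37.5 h → overtime 15 h 4 min, regular 37 h 30 min.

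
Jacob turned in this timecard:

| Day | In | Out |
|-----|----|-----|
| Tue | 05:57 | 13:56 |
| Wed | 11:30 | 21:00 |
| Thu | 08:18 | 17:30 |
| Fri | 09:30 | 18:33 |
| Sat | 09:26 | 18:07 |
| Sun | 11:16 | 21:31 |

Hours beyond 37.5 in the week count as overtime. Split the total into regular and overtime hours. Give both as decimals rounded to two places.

Regular 37.50 hours, overtime 17.17 hours

Tue: 05:57–13:56 = 7 h 59 min
Wed: 11:30–21:00 = 9 h 30 min
Thu: 08:18–17:30 = 9 h 12 min
Fri: 09:30–18:33 = 9 h 3 min
Sat: 09:26–18:07 = 8 h 41 min
Sun: 11:16–21:31 = 10 h 15 min
Total worked: 54 h 40 min = 54.67 h.
Threshold 37.5 h → overtime 17 h 10 min, regular 37 h 30 min.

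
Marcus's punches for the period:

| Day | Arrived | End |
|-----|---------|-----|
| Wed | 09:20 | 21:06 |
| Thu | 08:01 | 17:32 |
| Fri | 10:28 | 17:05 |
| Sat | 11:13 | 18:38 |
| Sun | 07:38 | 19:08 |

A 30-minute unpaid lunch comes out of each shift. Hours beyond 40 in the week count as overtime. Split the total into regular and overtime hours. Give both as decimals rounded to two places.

Regular 40.00 hours, overtime 4.32 hours

Wed: 09:20–21:06 = 11 h 46 min; less 30 min break → 11 h 16 min
Thu: 08:01–17:32 = 9 h 31 min; less 30 min break → 9 h 1 min
Fri: 10:28–17:05 = 6 h 37 min; less 30 min break → 6 h 7 min
Sat: 11:13–18:38 = 7 h 25 min; less 30 min break → 6 h 55 min
Sun: 07:38–19:08 = 11 h 30 min; less 30 min break → 11 h 0 min
Total worked: 44 h 19 min = 44.32 h.
Threshold 40 h → overtime 4 h 19 min, regular 40 h 0 min.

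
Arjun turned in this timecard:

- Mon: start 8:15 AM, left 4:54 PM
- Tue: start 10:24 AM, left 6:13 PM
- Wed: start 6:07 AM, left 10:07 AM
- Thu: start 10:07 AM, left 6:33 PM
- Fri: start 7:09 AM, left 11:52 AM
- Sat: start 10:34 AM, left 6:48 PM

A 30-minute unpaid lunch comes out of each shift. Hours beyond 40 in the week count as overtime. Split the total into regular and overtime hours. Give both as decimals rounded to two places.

Regular 38.85 hours, overtime 0.00 hours

Mon: 8:15 AM–4:54 PM = 8 h 39 min; less 30 min break → 8 h 9 min
Tue: 10:24 AM–6:13 PM = 7 h 49 min; less 30 min break → 7 h 19 min
Wed: 6:07 AM–10:07 AM = 4 h 0 min; less 30 min break → 3 h 30 min
Thu: 10:07 AM–6:33 PM = 8 h 26 min; less 30 min break → 7 h 56 min
Fri: 7:09 AM–11:52 AM = 4 h 43 min; less 30 min break → 4 h 13 min
Sat: 10:34 AM–6:48 PM = 8 h 14 min; less 30 min break → 7 h 44 min
Total worked: 38 h 51 min = 38.85 h.
Threshold 40 h → overtime 0 h 0 min, regular 38 h 51 min.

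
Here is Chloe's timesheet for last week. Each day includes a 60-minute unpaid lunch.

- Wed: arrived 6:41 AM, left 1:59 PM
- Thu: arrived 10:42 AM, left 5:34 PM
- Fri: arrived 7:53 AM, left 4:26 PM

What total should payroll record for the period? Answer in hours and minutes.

19 h 43 min

Wed: 6:41 AM–1:59 PM = 7 h 18 min; less 60 min break → 6 h 18 min
Thu: 10:42 AM–5:34 PM = 6 h 52 min; less 60 min break → 5 h 52 min
Fri: 7:53 AM–4:26 PM = 8 h 33 min; less 60 min break → 7 h 33 min
Total: 6 h 18 min + 5 h 52 min + 7 h 33 min = 19 h 43 min.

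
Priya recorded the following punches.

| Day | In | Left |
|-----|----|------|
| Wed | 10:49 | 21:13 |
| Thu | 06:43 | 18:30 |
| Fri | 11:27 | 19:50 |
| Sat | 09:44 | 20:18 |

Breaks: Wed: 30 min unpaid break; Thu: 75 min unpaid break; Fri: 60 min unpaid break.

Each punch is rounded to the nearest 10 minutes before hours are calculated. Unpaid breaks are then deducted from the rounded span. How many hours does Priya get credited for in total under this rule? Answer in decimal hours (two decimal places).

Wed: in 10:49→10:50, out 21:13→21:10; 10 h 20 min − 30 min = 9 h 50 min
Thu: in 06:43→06:40, out 18:30→18:30; 11 h 50 min − 75 min = 10 h 35 min
Fri: in 11:27→11:30, out 19:50→19:50; 8 h 20 min − 60 min = 7 h 20 min
Sat: in 09:44→09:40, out 20:18→20:20; 10 h 40 min
Total credited: 38 h 25 min.

38.42 hours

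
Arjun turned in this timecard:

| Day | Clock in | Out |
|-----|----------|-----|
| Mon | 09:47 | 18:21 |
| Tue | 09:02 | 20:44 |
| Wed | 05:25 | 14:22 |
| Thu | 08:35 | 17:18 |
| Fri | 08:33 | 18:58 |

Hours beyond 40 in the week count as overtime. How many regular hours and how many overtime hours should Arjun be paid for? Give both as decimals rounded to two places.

Mon: 09:47–18:21 = 8 h 34 min
Tue: 09:02–20:44 = 11 h 42 min
Wed: 05:25–14:22 = 8 h 57 min
Thu: 08:35–17:18 = 8 h 43 min
Fri: 08:33–18:58 = 10 h 25 min
Total worked: 48 h 21 min = 48.35 h.
Threshold 40 h → overtime 8 h 21 min, regular 40 h 0 min.

Regular 40.00 hours, overtime 8.35 hours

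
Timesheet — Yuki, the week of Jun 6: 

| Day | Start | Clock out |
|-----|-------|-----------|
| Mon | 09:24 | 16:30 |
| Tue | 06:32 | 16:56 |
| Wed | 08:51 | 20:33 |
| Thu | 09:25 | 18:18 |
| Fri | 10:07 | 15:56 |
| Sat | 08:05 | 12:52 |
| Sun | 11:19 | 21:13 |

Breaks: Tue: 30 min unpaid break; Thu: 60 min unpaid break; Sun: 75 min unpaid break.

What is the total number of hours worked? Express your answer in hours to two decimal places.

Mon: 09:24–16:30 = 7 h 6 min
Tue: 06:32–16:56 = 10 h 24 min; less 30 min break → 9 h 54 min
Wed: 08:51–20:33 = 11 h 42 min
Thu: 09:25–18:18 = 8 h 53 min; less 60 min break → 7 h 53 min
Fri: 10:07–15:56 = 5 h 49 min
Sat: 08:05–12:52 = 4 h 47 min
Sun: 11:19–21:13 = 9 h 54 min; less 75 min break → 8 h 39 min
Total: 7 h 6 min + 9 h 54 min + 11 h 42 min + 7 h 53 min + 5 h 49 min + 4 h 47 min + 8 h 39 min = 55 h 50 min.

55.83 hours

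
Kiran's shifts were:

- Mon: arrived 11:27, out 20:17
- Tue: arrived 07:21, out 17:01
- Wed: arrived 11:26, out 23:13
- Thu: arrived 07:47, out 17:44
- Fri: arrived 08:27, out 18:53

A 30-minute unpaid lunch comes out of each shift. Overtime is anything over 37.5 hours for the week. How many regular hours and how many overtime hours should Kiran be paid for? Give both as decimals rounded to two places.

Mon: 11:27–20:17 = 8 h 50 min; less 30 min break → 8 h 20 min
Tue: 07:21–17:01 = 9 h 40 min; less 30 min break → 9 h 10 min
Wed: 11:26–23:13 = 11 h 47 min; less 30 min break → 11 h 17 min
Thu: 07:47–17:44 = 9 h 57 min; less 30 min break → 9 h 27 min
Fri: 08:27–18:53 = 10 h 26 min; less 30 min break → 9 h 56 min
Total worked: 48 h 10 min = 48.17 h.
Threshold 37.5 h → overtime 10 h 40 min, regular 37 h 30 min.

Regular 37.50 hours, overtime 10.67 hours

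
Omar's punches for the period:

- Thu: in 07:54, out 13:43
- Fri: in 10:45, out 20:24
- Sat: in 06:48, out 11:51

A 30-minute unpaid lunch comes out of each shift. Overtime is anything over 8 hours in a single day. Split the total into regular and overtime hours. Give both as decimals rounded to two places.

Regular 17.87 hours, overtime 1.15 hours

Thu: 07:54–13:43 = 5 h 49 min; less 30 min break → 5 h 19 min
Fri: 10:45–20:24 = 9 h 39 min; less 30 min break → 9 h 9 min
Sat: 06:48–11:51 = 5 h 3 min; less 30 min break → 4 h 33 min
Thu reg 5 h 19 min / OT 0 h 0 min; Fri reg 8 h 0 min / OT 1 h 9 min; Sat reg 4 h 33 min / OT 0 h 0 min.
Totals: regular 17 h 52 min, overtime 1 h 9 min.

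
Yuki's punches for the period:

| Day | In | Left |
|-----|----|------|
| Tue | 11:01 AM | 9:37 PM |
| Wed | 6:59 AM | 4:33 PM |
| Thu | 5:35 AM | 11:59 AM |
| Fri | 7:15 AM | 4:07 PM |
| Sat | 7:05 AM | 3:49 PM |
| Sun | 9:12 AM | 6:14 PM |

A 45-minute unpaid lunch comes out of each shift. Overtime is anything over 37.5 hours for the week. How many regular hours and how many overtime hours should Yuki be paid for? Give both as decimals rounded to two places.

Tue: 11:01 AM–9:37 PM = 10 h 36 min; less 45 min break → 9 h 51 min
Wed: 6:59 AM–4:33 PM = 9 h 34 min; less 45 min break → 8 h 49 min
Thu: 5:35 AM–11:59 AM = 6 h 24 min; less 45 min break → 5 h 39 min
Fri: 7:15 AM–4:07 PM = 8 h 52 min; less 45 min break → 8 h 7 min
Sat: 7:05 AM–3:49 PM = 8 h 44 min; less 45 min break → 7 h 59 min
Sun: 9:12 AM–6:14 PM = 9 h 2 min; less 45 min break → 8 h 17 min
Total worked: 48 h 42 min = 48.70 h.
Threshold 37.5 h → overtime 11 h 12 min, regular 37 h 30 min.

Regular 37.50 hours, overtime 11.20 hours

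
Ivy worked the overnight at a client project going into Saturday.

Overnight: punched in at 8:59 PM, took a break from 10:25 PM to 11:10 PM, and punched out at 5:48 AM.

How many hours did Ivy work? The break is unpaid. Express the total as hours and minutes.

Overnight: 8:59 PM → midnight = 3 h 1 min; midnight → 5:48 AM = 5 h 48 min; span 8 h 49 min; less 45 min break → 8 h 4 min

8 h 4 min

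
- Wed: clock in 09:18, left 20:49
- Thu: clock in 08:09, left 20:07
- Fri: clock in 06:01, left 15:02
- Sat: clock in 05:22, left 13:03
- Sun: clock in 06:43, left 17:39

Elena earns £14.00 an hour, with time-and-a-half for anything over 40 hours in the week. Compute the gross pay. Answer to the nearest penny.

£793.45

Wed: 09:18–20:49 = 11 h 31 min
Thu: 08:09–20:07 = 11 h 58 min
Fri: 06:01–15:02 = 9 h 1 min
Sat: 05:22–13:03 = 7 h 41 min
Sun: 06:43–17:39 = 10 h 56 min
Total worked: 51 h 7 min = 3067 min.
Regular 40 h 0 min = 2400 min at £14.00/h; overtime 11 h 7 min = 667 min at £21.00/h.
Pay = (2400 × £14.00 + 667 × £21.00) ÷ 60 = £793.45.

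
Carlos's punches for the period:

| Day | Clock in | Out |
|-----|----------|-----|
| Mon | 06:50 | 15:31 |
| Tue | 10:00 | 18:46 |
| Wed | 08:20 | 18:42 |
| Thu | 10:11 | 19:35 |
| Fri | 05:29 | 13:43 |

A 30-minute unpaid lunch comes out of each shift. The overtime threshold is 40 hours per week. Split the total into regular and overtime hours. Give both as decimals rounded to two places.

Regular 40.00 hours, overtime 2.95 hours

Mon: 06:50–15:31 = 8 h 41 min; less 30 min break → 8 h 11 min
Tue: 10:00–18:46 = 8 h 46 min; less 30 min break → 8 h 16 min
Wed: 08:20–18:42 = 10 h 22 min; less 30 min break → 9 h 52 min
Thu: 10:11–19:35 = 9 h 24 min; less 30 min break → 8 h 54 min
Fri: 05:29–13:43 = 8 h 14 min; less 30 min break → 7 h 44 min
Total worked: 42 h 57 min = 42.95 h.
Threshold 40 h → overtime 2 h 57 min, regular 40 h 0 min.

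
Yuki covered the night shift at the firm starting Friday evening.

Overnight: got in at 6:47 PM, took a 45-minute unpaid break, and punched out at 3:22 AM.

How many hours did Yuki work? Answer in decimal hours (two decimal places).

Overnight: 6:47 PM → midnight = 5 h 13 min; midnight → 3:22 AM = 3 h 22 min; span 8 h 35 min; less 45 min break → 7 h 50 min

7.83 hours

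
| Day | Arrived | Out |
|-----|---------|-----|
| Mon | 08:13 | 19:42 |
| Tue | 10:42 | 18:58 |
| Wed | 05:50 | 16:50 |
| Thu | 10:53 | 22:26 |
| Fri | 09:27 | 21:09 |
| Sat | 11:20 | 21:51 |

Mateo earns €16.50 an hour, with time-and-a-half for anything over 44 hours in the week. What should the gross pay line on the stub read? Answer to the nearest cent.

€1233.79

Mon: 08:13–19:42 = 11 h 29 min
Tue: 10:42–18:58 = 8 h 16 min
Wed: 05:50–16:50 = 11 h 0 min
Thu: 10:53–22:26 = 11 h 33 min
Fri: 09:27–21:09 = 11 h 42 min
Sat: 11:20–21:51 = 10 h 31 min
Total worked: 64 h 31 min = 3871 min.
Regular 44 h 0 min = 2640 min at €16.50/h; overtime 20 h 31 min = 1231 min at €24.75/h.
Pay = (2640 × €16.50 + 1231 × €24.75) ÷ 60 = €1233.79.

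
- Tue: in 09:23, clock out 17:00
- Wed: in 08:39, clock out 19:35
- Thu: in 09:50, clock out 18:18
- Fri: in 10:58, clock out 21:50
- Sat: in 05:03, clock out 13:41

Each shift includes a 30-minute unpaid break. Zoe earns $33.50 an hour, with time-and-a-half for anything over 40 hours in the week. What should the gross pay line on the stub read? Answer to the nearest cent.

Tue: 09:23–17:00 = 7 h 37 min; less 30 min break → 7 h 7 min
Wed: 08:39–19:35 = 10 h 56 min; less 30 min break → 10 h 26 min
Thu: 09:50–18:18 = 8 h 28 min; less 30 min break → 7 h 58 min
Fri: 10:58–21:50 = 10 h 52 min; less 30 min break → 10 h 22 min
Sat: 05:03–13:41 = 8 h 38 min; less 30 min break → 8 h 8 min
Total worked: 44 h 1 min = 2641 min.
Regular 40 h 0 min = 2400 min at $33.50/h; overtime 4 h 1 min = 241 min at $50.25/h.
Pay = (2400 × $33.50 + 241 × $50.25) ÷ 60 = $1541.84.

$1541.84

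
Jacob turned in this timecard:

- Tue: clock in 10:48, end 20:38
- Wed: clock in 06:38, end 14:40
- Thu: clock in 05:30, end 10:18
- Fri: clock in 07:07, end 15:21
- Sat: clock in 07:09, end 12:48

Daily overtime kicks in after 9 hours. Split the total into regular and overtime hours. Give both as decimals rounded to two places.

Tue: 10:48–20:38 = 9 h 50 min
Wed: 06:38–14:40 = 8 h 2 min
Thu: 05:30–10:18 = 4 h 48 min
Fri: 07:07–15:21 = 8 h 14 min
Sat: 07:09–12:48 = 5 h 39 min
Tue reg 9 h 0 min / OT 0 h 50 min; Wed reg 8 h 2 min / OT 0 h 0 min; Thu reg 4 h 48 min / OT 0 h 0 min; Fri reg 8 h 14 min / OT 0 h 0 min; Sat reg 5 h 39 min / OT 0 h 0 min.
Totals: regular 35 h 43 min, overtime 0 h 50 min.

Regular 35.72 hours, overtime 0.83 hours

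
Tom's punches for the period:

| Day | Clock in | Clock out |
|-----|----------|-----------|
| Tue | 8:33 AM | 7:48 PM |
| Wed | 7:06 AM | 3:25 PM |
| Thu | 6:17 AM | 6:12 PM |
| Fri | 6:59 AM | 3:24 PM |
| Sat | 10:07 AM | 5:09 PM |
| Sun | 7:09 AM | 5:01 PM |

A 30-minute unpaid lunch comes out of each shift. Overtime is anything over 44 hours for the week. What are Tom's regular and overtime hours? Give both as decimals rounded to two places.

Tue: 8:33 AM–7:48 PM = 11 h 15 min; less 30 min break → 10 h 45 min
Wed: 7:06 AM–3:25 PM = 8 h 19 min; less 30 min break → 7 h 49 min
Thu: 6:17 AM–6:12 PM = 11 h 55 min; less 30 min break → 11 h 25 min
Fri: 6:59 AM–3:24 PM = 8 h 25 min; less 30 min break → 7 h 55 min
Sat: 10:07 AM–5:09 PM = 7 h 2 min; less 30 min break → 6 h 32 min
Sun: 7:09 AM–5:01 PM = 9 h 52 min; less 30 min break → 9 h 22 min
Total worked: 53 h 48 min = 53.80 h.
Threshold 44 h → overtime 9 h 48 min, regular 44 h 0 min.

Regular 44.00 hours, overtime 9.80 hours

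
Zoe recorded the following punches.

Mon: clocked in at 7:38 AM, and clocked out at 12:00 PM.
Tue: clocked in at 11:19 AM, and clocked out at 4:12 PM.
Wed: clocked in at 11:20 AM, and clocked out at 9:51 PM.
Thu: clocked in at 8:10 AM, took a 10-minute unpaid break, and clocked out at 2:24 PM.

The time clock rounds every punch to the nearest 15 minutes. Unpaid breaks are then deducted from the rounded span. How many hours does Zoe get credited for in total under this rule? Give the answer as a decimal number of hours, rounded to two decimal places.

25.83 hours

Mon: in 7:38 AM→7:45 AM, out 12:00 PM→12:00 PM; 4 h 15 min
Tue: in 11:19 AM→11:15 AM, out 4:12 PM→4:15 PM; 5 h 0 min
Wed: in 11:20 AM→11:15 AM, out 9:51 PM→9:45 PM; 10 h 30 min
Thu: in 8:10 AM→8:15 AM, out 2:24 PM→2:30 PM; 6 h 15 min − 10 min = 6 h 5 min
Total credited: 25 h 50 min.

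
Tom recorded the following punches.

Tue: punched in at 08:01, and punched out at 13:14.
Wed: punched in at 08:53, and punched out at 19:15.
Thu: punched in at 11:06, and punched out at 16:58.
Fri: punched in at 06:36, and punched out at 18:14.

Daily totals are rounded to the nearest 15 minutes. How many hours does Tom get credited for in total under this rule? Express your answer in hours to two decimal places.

33.00 hours

Tue: 08:01–13:14 = 5 h 13 min → rounds to 5 h 15 min
Wed: 08:53–19:15 = 10 h 22 min → rounds to 10 h 15 min
Thu: 11:06–16:58 = 5 h 52 min → rounds to 5 h 45 min
Fri: 06:36–18:14 = 11 h 38 min → rounds to 11 h 45 min
Total credited: 33 h 0 min.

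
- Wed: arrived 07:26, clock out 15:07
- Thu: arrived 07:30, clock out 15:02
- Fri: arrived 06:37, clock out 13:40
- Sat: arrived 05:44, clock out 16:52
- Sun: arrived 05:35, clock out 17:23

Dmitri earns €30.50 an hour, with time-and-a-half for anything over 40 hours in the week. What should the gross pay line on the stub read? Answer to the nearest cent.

€1457.90

Wed: 07:26–15:07 = 7 h 41 min
Thu: 07:30–15:02 = 7 h 32 min
Fri: 06:37–13:40 = 7 h 3 min
Sat: 05:44–16:52 = 11 h 8 min
Sun: 05:35–17:23 = 11 h 48 min
Total worked: 45 h 12 min = 2712 min.
Regular 40 h 0 min = 2400 min at €30.50/h; overtime 5 h 12 min = 312 min at €45.75/h.
Pay = (2400 × €30.50 + 312 × €45.75) ÷ 60 = €1457.90.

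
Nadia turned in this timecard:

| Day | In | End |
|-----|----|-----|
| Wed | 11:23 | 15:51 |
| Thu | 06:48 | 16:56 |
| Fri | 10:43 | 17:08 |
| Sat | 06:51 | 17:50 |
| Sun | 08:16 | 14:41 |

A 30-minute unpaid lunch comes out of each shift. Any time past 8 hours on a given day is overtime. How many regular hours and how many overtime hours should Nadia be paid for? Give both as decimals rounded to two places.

Wed: 11:23–15:51 = 4 h 28 min; less 30 min break → 3 h 58 min
Thu: 06:48–16:56 = 10 h 8 min; less 30 min break → 9 h 38 min
Fri: 10:43–17:08 = 6 h 25 min; less 30 min break → 5 h 55 min
Sat: 06:51–17:50 = 10 h 59 min; less 30 min break → 10 h 29 min
Sun: 08:16–14:41 = 6 h 25 min; less 30 min break → 5 h 55 min
Wed reg 3 h 58 min / OT 0 h 0 min; Thu reg 8 h 0 min / OT 1 h 38 min; Fri reg 5 h 55 min / OT 0 h 0 min; Sat reg 8 h 0 min / OT 2 h 29 min; Sun reg 5 h 55 min / OT 0 h 0 min.
Totals: regular 31 h 48 min, overtime 4 h 7 min.

Regular 31.80 hours, overtime 4.12 hours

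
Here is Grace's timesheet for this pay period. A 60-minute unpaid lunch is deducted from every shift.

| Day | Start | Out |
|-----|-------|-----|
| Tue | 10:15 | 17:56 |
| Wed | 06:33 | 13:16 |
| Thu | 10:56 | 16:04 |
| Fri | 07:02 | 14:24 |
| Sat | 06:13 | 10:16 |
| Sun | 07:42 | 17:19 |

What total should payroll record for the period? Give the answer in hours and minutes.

Tue: 10:15–17:56 = 7 h 41 min; less 60 min break → 6 h 41 min
Wed: 06:33–13:16 = 6 h 43 min; less 60 min break → 5 h 43 min
Thu: 10:56–16:04 = 5 h 8 min; less 60 min break → 4 h 8 min
Fri: 07:02–14:24 = 7 h 22 min; less 60 min break → 6 h 22 min
Sat: 06:13–10:16 = 4 h 3 min; less 60 min break → 3 h 3 min
Sun: 07:42–17:19 = 9 h 37 min; less 60 min break → 8 h 37 min
Total: 6 h 41 min + 5 h 43 min + 4 h 8 min + 6 h 22 min + 3 h 3 min + 8 h 37 min = 34 h 34 min.

34 h 34 min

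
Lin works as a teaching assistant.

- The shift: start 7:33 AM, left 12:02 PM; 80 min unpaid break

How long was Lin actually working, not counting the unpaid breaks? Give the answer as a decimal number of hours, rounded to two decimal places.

3.15 hours

The shift: 7:33 AM–12:02 PM = 4 h 29 min; less 80 min break → 3 h 9 min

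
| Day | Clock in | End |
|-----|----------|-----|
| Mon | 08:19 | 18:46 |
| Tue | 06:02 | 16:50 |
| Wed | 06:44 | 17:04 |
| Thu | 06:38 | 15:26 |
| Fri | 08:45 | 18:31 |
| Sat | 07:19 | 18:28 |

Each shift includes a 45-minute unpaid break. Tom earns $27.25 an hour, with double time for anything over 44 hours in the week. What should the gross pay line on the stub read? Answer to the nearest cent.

$1896.60

Mon: 08:19–18:46 = 10 h 27 min; less 45 min break → 9 h 42 min
Tue: 06:02–16:50 = 10 h 48 min; less 45 min break → 10 h 3 min
Wed: 06:44–17:04 = 10 h 20 min; less 45 min break → 9 h 35 min
Thu: 06:38–15:26 = 8 h 48 min; less 45 min break → 8 h 3 min
Fri: 08:45–18:31 = 9 h 46 min; less 45 min break → 9 h 1 min
Sat: 07:19–18:28 = 11 h 9 min; less 45 min break → 10 h 24 min
Total worked: 56 h 48 min = 3408 min.
Regular 44 h 0 min = 2640 min at $27.25/h; overtime 12 h 48 min = 768 min at $54.50/h.
Pay = (2640 × $27.25 + 768 × $54.50) ÷ 60 = $1896.60.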